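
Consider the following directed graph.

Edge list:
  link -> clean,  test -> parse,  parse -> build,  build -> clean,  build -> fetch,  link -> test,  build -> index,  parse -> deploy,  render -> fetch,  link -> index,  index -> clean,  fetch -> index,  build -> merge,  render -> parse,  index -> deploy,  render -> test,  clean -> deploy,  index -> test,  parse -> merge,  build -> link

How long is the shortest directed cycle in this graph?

4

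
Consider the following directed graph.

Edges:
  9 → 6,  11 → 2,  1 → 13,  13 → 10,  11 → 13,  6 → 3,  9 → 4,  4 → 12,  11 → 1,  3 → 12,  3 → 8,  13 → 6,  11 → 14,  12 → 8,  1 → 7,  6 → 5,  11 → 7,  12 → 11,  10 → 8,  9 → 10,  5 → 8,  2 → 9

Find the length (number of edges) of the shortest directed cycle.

5

For each vertex v, BFS finds the shortest path from v back to v.
The shortest such closed walk is 11 → 2 → 9 → 4 → 12 → 11, length 5.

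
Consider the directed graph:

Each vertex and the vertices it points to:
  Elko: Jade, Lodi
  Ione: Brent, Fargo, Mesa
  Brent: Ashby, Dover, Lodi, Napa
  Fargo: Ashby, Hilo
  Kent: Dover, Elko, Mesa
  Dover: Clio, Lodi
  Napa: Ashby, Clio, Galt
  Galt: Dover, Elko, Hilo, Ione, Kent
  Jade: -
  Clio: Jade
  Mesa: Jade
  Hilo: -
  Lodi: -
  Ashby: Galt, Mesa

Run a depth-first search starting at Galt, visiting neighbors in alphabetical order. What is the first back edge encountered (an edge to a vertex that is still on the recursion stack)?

Ashby->Galt

DFS from Galt (visiting neighbors in alphabetical order); mark gray on enter, black on exit:
Galt gray
  Dover gray
    Clio gray
      Jade gray
      Jade black
    Clio black
    Lodi gray
    Lodi black
  Dover black
  Elko gray
    Elko→Jade: Jade black — skip
    Elko→Lodi: Lodi black — skip
  Elko black
  Hilo gray
  Hilo black
  Ione gray
    Brent gray
      Ashby gray
        Ashby→Galt: Galt is gray → back edge
First back edge: Ashby → Galt.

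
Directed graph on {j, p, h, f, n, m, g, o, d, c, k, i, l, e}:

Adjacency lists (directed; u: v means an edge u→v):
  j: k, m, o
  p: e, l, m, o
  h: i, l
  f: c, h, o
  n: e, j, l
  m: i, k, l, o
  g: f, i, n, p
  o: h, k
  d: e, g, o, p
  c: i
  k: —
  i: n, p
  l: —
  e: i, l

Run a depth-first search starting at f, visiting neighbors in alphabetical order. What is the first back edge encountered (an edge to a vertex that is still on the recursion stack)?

e->i

DFS from f (visiting neighbors in alphabetical order); mark gray on enter, black on exit:
f gray
  c gray
    i gray
      n gray
        e gray
          e→i: i is gray → back edge
First back edge: e → i.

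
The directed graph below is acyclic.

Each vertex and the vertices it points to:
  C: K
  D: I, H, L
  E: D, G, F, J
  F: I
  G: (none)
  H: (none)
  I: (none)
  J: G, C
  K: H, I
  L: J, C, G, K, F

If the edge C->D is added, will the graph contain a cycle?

Adding C→D creates a cycle iff D can already reach C.
Path from D: D → L → C.
So D → … → C → D is a cycle.

Yes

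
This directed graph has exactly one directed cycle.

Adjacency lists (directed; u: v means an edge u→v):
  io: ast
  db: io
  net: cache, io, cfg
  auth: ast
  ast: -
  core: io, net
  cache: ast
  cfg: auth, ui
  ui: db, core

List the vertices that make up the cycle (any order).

ui, cfg, net, core

DFS with gray/black marking from core:
core gray
  io gray
    ast gray
    ast black
  io black
  net gray
    cache gray
      cache→ast: ast black — skip
    cache black
    net→io: io black — skip
    cfg gray
      auth gray
        auth→ast: ast black — skip
      auth black
      ui gray
        db gray
          db→io: io black — skip
        db black
        ui→core: core is gray → back edge
Back edge closes the cycle core → net → cfg → ui → core; its vertices are {ui, cfg, net, core}.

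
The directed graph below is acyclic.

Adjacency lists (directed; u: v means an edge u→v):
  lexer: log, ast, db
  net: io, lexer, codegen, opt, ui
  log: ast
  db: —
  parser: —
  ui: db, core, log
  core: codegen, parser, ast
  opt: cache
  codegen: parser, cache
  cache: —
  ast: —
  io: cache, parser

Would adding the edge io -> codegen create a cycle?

No

Adding io→codegen creates a cycle iff codegen can already reach io.
Explore from codegen: no path reaches io. The graph stays acyclic.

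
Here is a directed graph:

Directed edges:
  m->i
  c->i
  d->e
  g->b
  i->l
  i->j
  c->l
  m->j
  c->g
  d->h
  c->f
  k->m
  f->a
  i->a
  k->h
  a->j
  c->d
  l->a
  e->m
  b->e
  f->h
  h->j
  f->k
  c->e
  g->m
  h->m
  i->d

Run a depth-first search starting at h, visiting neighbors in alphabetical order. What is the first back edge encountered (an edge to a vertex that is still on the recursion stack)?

DFS from h (visiting neighbors in alphabetical order); mark gray on enter, black on exit:
h gray
  j gray
  j black
  m gray
    i gray
      a gray
        a→j: j black — skip
      a black
      d gray
        e gray
          e→m: m is gray → back edge
First back edge: e → m.

e→m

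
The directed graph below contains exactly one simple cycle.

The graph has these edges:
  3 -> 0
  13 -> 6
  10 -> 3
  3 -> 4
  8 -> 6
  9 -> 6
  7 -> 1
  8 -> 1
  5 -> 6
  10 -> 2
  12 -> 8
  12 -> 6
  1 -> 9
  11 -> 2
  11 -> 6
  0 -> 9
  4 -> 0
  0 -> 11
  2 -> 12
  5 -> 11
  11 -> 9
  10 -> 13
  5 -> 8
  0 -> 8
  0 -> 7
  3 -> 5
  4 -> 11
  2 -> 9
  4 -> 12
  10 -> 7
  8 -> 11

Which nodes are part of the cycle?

DFS with gray/black marking from 2:
2 gray
  9 gray
    6 gray
    6 black
  9 black
  12 gray
    8 gray
      11 gray
        11→9: 9 black — skip
        11→6: 6 black — skip
        11→2: 2 is gray → back edge
Back edge closes the cycle 2 → 12 → 8 → 11 → 2; its vertices are {2, 8, 11, 12}.

2, 8, 11, 12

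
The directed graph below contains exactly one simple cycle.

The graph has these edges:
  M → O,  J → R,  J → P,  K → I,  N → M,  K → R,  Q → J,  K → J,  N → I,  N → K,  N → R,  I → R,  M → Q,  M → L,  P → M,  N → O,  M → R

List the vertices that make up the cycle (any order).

J, M, P, Q

DFS with gray/black marking from M:
M gray
  L gray
  L black
  R gray
  R black
  Q gray
    J gray
      P gray
        P→M: M is gray → back edge
Back edge closes the cycle M → Q → J → P → M; its vertices are {J, M, P, Q}.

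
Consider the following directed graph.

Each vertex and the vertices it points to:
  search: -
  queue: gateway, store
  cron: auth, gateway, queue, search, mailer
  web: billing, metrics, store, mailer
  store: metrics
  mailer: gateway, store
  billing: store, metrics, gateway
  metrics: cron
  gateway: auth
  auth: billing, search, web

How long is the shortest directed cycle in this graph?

For each vertex v, BFS finds the shortest path from v back to v.
The shortest such closed walk is auth → billing → gateway → auth, length 3.

3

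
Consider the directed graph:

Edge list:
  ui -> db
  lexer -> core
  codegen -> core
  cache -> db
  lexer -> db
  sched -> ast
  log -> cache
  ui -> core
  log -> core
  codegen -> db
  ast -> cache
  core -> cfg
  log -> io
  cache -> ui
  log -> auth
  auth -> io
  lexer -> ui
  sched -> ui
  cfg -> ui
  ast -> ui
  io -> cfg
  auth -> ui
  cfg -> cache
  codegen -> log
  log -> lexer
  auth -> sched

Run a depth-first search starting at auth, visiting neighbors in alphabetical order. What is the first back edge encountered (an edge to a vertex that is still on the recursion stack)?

core→cfg

DFS from auth (visiting neighbors in alphabetical order); mark gray on enter, black on exit:
auth gray
  io gray
    cfg gray
      cache gray
        db gray
        db black
        ui gray
          core gray
            core→cfg: cfg is gray → back edge
First back edge: core → cfg.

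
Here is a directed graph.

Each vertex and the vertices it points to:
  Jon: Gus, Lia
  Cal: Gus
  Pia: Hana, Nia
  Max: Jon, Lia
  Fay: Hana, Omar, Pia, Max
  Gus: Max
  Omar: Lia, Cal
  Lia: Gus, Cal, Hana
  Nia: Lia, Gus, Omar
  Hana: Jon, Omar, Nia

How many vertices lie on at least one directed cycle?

A vertex is on a directed cycle iff it belongs to a strongly connected component of size ≥ 2 (or has a self-loop).
The vertices on cycles are {Cal, Gus, Jon, Lia, Max, Nia, Hana, Omar} — 8 in total.

8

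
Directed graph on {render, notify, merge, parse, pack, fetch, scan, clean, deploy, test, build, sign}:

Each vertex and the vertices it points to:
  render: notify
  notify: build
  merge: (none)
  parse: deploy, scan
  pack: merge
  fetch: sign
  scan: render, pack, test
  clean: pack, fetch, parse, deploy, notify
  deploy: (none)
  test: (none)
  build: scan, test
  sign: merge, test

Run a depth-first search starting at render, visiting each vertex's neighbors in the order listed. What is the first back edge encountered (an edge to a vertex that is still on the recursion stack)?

scan->render

DFS from render (visiting each vertex's neighbors in the order listed); mark gray on enter, black on exit:
render gray
  notify gray
    build gray
      scan gray
        scan→render: render is gray → back edge
First back edge: scan → render.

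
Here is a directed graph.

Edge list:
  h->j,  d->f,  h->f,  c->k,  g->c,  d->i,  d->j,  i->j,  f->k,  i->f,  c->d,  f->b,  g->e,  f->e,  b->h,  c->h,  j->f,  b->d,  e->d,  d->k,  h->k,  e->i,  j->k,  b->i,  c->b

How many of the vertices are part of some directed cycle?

A vertex is on a directed cycle iff it belongs to a strongly connected component of size ≥ 2 (or has a self-loop).
The vertices on cycles are {b, d, e, f, h, i, j} — 7 in total.

7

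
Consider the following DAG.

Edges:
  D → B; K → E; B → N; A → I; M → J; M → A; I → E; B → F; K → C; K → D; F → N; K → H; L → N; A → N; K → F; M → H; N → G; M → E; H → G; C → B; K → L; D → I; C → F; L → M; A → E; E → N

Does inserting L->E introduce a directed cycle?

No

Adding L→E creates a cycle iff E can already reach L.
Explore from E: no path reaches L. The graph stays acyclic.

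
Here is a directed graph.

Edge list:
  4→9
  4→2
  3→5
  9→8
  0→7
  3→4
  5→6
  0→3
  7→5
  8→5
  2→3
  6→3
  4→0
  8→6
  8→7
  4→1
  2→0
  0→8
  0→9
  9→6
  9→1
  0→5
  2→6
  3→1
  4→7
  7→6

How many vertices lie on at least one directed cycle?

9

A vertex is on a directed cycle iff it belongs to a strongly connected component of size ≥ 2 (or has a self-loop).
The vertices on cycles are {0, 2, 3, 4, 5, 6, 7, 8, 9} — 9 in total.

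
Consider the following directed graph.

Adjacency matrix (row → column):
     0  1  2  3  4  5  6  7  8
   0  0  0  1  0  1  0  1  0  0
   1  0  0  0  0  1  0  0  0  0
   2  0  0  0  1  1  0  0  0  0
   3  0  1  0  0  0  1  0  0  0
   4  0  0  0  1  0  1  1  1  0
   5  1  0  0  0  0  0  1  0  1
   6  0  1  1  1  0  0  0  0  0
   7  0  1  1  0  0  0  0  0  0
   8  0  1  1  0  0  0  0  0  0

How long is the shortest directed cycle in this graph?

3

For each vertex v, BFS finds the shortest path from v back to v.
The shortest such closed walk is 5 → 6 → 3 → 5, length 3.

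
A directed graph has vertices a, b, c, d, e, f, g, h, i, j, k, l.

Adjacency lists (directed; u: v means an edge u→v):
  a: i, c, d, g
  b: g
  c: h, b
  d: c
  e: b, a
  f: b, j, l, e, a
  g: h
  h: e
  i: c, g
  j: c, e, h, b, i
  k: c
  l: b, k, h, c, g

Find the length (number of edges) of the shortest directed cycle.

For each vertex v, BFS finds the shortest path from v back to v.
The shortest such closed walk is a → g → h → e → a, length 4.

4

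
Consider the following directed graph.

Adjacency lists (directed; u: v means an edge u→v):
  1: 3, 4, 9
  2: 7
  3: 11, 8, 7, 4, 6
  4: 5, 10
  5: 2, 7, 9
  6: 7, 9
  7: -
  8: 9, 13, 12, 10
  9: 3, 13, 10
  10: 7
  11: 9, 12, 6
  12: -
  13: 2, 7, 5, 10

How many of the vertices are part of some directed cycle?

A vertex is on a directed cycle iff it belongs to a strongly connected component of size ≥ 2 (or has a self-loop).
The vertices on cycles are {3, 4, 5, 6, 8, 9, 11, 13} — 8 in total.

8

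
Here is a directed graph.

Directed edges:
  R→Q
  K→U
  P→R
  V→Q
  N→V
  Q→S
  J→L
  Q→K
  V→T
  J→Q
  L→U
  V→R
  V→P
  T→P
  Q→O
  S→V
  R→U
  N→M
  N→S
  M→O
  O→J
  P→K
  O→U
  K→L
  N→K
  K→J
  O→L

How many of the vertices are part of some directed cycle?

A vertex is on a directed cycle iff it belongs to a strongly connected component of size ≥ 2 (or has a self-loop).
The vertices on cycles are {J, K, O, P, Q, R, S, T, V} — 9 in total.

9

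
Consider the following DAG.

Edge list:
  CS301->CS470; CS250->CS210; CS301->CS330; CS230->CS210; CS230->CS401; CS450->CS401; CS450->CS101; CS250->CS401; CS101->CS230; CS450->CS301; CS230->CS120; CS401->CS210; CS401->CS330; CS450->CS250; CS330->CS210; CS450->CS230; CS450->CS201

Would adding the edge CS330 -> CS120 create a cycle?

Adding CS330→CS120 creates a cycle iff CS120 can already reach CS330.
Explore from CS120: no path reaches CS330. The graph stays acyclic.

No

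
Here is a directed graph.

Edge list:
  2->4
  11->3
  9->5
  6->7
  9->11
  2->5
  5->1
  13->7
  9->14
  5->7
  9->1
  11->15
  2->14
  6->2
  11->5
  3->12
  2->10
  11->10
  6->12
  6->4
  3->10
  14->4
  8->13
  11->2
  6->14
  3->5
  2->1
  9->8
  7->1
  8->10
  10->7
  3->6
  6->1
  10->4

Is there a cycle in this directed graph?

No

DFS with white/gray/black marking, starting from 1:
1 gray
1 black
13 gray
  7 gray
    7→1: 1 black — skip
  7 black
13 black
2 gray
  2→1: 1 black — skip
  4 gray
  4 black
  10 gray
    10→4: 4 black — skip
    10→7: 7 black — skip
  10 black
  5 gray
    5→1: 1 black — skip
    5→7: 7 black — skip
  5 black
  14 gray
    14→4: 4 black — skip
  14 black
2 black
8 gray
  8→13: 13 black — skip
  8→10: 10 black — skip
8 black
6 gray
  6→1: 1 black — skip
  6→14: 14 black — skip
  6→2: 2 black — skip
  12 gray
  12 black
  6→7: 7 black — skip
  6→4: 4 black — skip
6 black
3 gray
  3→10: 10 black — skip
  3→5: 5 black — skip
  3→6: 6 black — skip
  3→12: 12 black — skip
3 black
9 gray
  9→8: 8 black — skip
  9→5: 5 black — skip
  9→1: 1 black — skip
  9→14: 14 black — skip
  11 gray
    11→3: 3 black — skip
    11→2: 2 black — skip
    15 gray
    15 black
    11→10: 10 black — skip
    11→5: 5 black — skip
  11 black
9 black
Every edge goes to a white or black vertex — no back edge, so the graph is acyclic.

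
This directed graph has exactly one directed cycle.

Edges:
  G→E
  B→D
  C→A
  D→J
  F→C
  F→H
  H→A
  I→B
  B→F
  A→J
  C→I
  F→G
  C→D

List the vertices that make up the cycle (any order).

B, C, F, I

DFS with gray/black marking from F:
F gray
  H gray
    A gray
      J gray
      J black
    A black
  H black
  G gray
    E gray
    E black
  G black
  C gray
    C→A: A black — skip
    D gray
      D→J: J black — skip
    D black
    I gray
      B gray
        B→D: D black — skip
        B→F: F is gray → back edge
Back edge closes the cycle F → C → I → B → F; its vertices are {B, C, F, I}.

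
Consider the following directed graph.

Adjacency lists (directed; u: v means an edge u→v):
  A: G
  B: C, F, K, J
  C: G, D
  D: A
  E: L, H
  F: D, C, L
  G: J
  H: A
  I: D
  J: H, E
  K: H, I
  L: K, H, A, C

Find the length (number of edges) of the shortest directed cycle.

For each vertex v, BFS finds the shortest path from v back to v.
The shortest such closed walk is J → H → A → G → J, length 4.

4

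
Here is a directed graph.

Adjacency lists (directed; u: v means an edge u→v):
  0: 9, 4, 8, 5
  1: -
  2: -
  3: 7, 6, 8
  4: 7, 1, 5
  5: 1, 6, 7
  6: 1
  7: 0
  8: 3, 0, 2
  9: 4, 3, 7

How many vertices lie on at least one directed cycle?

A vertex is on a directed cycle iff it belongs to a strongly connected component of size ≥ 2 (or has a self-loop).
The vertices on cycles are {0, 3, 4, 5, 7, 8, 9} — 7 in total.

7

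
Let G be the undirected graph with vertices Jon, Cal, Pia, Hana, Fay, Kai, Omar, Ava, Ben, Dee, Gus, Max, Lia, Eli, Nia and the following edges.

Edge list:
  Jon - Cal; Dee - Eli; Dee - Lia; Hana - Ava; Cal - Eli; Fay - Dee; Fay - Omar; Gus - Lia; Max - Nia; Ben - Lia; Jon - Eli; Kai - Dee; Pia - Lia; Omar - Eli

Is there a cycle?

Yes

DFS, tracking each vertex's parent; an edge to a visited non-parent vertex closes a cycle.
Start from Pia:
visit Pia (parent –)
  visit Lia (parent Pia)
    visit Gus (parent Lia)
      Gus–Lia: parent, skip
    visit Ben (parent Lia)
      Ben–Lia: parent, skip
    visit Dee (parent Lia)
      visit Eli (parent Dee)
        Eli–Dee: parent, skip
        visit Jon (parent Eli)
          visit Cal (parent Jon)
            Cal–Eli: Eli visited and ≠ parent → cycle
Cycle: Eli – Jon – Cal – Eli.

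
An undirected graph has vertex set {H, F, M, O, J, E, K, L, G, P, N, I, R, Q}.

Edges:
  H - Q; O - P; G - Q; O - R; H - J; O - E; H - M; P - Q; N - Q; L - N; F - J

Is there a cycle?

No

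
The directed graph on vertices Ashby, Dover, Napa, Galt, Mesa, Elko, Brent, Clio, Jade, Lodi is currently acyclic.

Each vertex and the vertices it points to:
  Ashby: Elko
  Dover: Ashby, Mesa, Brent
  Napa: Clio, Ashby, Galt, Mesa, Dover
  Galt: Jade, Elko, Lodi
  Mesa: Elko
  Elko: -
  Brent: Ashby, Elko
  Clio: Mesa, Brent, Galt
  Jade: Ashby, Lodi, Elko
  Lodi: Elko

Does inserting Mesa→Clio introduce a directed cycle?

Yes

Adding Mesa→Clio creates a cycle iff Clio can already reach Mesa.
Path from Clio: Clio → Mesa.
So Clio → … → Mesa → Clio is a cycle.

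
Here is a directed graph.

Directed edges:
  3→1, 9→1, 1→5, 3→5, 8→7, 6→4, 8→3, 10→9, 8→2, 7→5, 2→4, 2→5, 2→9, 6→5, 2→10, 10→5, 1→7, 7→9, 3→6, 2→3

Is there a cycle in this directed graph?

Yes

DFS with white/gray/black marking, starting from 3:
3 gray
  5 gray
  5 black
  1 gray
    7 gray
      9 gray
        9→1: 1 is gray → back edge
Back edge found, so a cycle exists: 1 → 7 → 9 → 1.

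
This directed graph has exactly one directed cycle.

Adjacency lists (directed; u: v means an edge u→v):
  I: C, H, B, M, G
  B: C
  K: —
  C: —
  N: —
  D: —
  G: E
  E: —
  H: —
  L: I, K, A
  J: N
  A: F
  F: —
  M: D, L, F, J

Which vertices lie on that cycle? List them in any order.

I, L, M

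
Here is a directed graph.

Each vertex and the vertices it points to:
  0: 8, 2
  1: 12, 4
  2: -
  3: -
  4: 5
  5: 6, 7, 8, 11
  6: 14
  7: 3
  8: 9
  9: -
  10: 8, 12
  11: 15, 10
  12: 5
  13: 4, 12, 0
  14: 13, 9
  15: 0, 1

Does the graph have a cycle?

Yes

DFS with white/gray/black marking, starting from 11:
11 gray
  15 gray
    0 gray
      8 gray
        9 gray
        9 black
      8 black
      2 gray
      2 black
    0 black
    1 gray
      12 gray
        5 gray
          6 gray
            14 gray
              13 gray
                4 gray
                  4→5: 5 is gray → back edge
Back edge found, so a cycle exists: 5 → 6 → 14 → 13 → 4 → 5.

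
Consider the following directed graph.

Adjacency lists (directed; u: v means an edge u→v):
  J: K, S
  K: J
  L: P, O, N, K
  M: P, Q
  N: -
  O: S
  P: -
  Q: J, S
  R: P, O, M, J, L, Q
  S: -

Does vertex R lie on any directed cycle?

No

R lies on a cycle iff there is a path from R back to itself.
Exploring from R, it never reaches itself; equivalently, its strongly connected component is a singleton.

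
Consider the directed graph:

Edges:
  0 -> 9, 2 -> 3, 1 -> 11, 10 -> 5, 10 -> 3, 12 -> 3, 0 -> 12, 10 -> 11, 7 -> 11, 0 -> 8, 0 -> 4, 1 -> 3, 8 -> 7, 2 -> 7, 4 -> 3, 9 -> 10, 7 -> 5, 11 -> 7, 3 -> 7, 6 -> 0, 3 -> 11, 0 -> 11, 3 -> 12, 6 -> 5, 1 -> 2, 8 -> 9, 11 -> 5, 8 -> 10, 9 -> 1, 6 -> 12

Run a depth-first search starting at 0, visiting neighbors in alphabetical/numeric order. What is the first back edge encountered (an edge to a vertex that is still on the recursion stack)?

11->7

DFS from 0 (visiting neighbors in alphabetical/numeric order); mark gray on enter, black on exit:
0 gray
  4 gray
    3 gray
      7 gray
        5 gray
        5 black
        11 gray
          11→5: 5 black — skip
          11→7: 7 is gray → back edge
First back edge: 11 → 7.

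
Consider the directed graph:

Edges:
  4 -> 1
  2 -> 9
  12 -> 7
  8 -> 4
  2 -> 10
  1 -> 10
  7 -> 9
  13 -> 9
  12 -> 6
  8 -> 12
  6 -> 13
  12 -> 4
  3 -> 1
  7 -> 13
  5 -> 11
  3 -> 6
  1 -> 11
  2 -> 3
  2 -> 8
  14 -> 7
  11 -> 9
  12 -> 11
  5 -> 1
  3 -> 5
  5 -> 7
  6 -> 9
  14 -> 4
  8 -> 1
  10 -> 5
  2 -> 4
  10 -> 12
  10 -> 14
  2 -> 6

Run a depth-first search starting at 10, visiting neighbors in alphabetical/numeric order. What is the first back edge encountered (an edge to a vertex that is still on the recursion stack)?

1->10

DFS from 10 (visiting neighbors in alphabetical/numeric order); mark gray on enter, black on exit:
10 gray
  5 gray
    1 gray
      1→10: 10 is gray → back edge
First back edge: 1 → 10.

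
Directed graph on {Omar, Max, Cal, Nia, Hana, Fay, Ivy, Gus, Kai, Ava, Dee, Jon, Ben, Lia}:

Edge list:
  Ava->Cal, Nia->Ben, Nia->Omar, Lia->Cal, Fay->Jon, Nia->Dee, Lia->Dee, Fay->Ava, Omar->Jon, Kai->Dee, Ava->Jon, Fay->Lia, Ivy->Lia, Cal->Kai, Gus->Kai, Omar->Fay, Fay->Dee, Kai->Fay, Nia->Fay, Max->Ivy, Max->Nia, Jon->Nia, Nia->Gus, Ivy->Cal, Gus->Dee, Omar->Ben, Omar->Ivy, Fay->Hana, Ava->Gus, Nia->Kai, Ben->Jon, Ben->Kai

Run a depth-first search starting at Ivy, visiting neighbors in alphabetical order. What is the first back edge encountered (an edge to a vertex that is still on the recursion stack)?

DFS from Ivy (visiting neighbors in alphabetical order); mark gray on enter, black on exit:
Ivy gray
  Cal gray
    Kai gray
      Dee gray
      Dee black
      Fay gray
        Ava gray
          Ava→Cal: Cal is gray → back edge
First back edge: Ava → Cal.

Ava->Cal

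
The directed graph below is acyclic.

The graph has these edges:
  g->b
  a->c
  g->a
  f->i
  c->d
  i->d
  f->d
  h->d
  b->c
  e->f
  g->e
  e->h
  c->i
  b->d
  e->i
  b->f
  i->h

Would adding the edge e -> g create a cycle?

Yes

Adding e→g creates a cycle iff g can already reach e.
Path from g: g → e.
So g → … → e → g is a cycle.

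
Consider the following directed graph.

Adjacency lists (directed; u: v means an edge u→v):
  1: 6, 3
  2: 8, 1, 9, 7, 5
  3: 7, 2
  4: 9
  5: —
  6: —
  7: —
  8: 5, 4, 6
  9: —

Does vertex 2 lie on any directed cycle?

Yes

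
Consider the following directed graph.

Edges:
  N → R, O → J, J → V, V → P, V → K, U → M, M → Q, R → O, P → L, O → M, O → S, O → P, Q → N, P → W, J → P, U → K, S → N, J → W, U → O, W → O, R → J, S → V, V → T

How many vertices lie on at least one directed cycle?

A vertex is on a directed cycle iff it belongs to a strongly connected component of size ≥ 2 (or has a self-loop).
The vertices on cycles are {J, M, N, O, P, Q, R, S, V, W} — 10 in total.

10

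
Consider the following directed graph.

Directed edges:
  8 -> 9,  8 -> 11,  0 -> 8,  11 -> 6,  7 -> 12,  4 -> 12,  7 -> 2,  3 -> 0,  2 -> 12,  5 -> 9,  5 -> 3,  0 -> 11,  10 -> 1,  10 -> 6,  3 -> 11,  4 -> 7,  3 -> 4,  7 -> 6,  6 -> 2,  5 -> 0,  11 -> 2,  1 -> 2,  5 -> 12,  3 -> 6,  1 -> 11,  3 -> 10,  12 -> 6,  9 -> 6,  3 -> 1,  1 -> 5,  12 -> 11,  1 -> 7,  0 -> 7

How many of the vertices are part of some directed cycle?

8

A vertex is on a directed cycle iff it belongs to a strongly connected component of size ≥ 2 (or has a self-loop).
The vertices on cycles are {1, 2, 3, 5, 6, 10, 11, 12} — 8 in total.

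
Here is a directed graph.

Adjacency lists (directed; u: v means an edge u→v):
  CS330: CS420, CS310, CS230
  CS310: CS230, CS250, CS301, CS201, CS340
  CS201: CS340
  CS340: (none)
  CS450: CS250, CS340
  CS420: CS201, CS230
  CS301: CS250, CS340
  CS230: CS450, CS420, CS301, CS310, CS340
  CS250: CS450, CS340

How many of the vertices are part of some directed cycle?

A vertex is on a directed cycle iff it belongs to a strongly connected component of size ≥ 2 (or has a self-loop).
The vertices on cycles are {CS230, CS250, CS310, CS420, CS450} — 5 in total.

5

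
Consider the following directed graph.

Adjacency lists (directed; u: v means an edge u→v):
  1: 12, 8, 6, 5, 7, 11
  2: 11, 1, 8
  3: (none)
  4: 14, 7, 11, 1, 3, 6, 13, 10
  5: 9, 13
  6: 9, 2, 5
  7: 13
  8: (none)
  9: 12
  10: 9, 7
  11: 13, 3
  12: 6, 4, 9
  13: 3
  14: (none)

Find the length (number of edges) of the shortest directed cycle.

2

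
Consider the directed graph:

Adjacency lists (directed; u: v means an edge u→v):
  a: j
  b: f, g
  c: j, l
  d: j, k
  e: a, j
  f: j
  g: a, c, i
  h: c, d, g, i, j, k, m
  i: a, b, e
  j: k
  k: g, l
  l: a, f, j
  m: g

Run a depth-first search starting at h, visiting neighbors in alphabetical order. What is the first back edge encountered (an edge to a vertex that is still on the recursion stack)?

DFS from h (visiting neighbors in alphabetical order); mark gray on enter, black on exit:
h gray
  c gray
    j gray
      k gray
        g gray
          a gray
            a→j: j is gray → back edge
First back edge: a → j.

a→j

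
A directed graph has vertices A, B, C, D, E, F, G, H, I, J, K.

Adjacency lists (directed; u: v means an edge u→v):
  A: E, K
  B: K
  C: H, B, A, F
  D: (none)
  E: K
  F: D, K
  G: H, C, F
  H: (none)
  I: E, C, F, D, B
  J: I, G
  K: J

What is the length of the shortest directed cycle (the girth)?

4

For each vertex v, BFS finds the shortest path from v back to v.
The shortest such closed walk is J → I → F → K → J, length 4.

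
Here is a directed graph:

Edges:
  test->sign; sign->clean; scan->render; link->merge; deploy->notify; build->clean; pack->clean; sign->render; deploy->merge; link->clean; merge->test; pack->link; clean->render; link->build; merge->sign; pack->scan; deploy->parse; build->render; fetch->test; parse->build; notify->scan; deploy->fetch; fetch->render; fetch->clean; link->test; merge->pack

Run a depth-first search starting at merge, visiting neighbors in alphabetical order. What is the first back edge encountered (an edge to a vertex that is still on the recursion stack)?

link->merge

DFS from merge (visiting neighbors in alphabetical order); mark gray on enter, black on exit:
merge gray
  pack gray
    clean gray
      render gray
      render black
    clean black
    link gray
      build gray
        build→clean: clean black — skip
        build→render: render black — skip
      build black
      link→clean: clean black — skip
      link→merge: merge is gray → back edge
First back edge: link → merge.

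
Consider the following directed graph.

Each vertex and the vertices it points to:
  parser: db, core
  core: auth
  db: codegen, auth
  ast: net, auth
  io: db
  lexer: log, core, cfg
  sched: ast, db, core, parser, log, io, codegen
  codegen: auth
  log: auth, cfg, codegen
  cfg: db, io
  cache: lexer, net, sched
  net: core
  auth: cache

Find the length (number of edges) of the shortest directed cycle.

4

For each vertex v, BFS finds the shortest path from v back to v.
The shortest such closed walk is cache → lexer → core → auth → cache, length 4.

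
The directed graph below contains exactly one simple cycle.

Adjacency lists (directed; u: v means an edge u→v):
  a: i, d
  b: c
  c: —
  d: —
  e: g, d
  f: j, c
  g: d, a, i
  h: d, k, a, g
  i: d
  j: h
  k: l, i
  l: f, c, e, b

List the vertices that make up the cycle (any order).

f, h, j, k, l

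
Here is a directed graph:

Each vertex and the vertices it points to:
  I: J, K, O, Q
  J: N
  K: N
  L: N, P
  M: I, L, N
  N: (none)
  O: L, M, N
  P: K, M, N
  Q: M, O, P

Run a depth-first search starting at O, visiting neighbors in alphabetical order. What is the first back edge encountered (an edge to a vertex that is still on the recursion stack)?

DFS from O (visiting neighbors in alphabetical order); mark gray on enter, black on exit:
O gray
  L gray
    N gray
    N black
    P gray
      K gray
        K→N: N black — skip
      K black
      M gray
        I gray
          J gray
            J→N: N black — skip
          J black
          I→K: K black — skip
          I→O: O is gray → back edge
First back edge: I → O.

I->O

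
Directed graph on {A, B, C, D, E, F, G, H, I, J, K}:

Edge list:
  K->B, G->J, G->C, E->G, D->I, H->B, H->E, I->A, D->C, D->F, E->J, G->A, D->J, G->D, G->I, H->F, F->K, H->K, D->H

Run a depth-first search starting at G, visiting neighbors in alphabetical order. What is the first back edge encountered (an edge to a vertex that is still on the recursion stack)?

DFS from G (visiting neighbors in alphabetical order); mark gray on enter, black on exit:
G gray
  A gray
  A black
  C gray
  C black
  D gray
    D→C: C black — skip
    F gray
      K gray
        B gray
        B black
      K black
    F black
    H gray
      H→B: B black — skip
      E gray
        E→G: G is gray → back edge
First back edge: E → G.

E→G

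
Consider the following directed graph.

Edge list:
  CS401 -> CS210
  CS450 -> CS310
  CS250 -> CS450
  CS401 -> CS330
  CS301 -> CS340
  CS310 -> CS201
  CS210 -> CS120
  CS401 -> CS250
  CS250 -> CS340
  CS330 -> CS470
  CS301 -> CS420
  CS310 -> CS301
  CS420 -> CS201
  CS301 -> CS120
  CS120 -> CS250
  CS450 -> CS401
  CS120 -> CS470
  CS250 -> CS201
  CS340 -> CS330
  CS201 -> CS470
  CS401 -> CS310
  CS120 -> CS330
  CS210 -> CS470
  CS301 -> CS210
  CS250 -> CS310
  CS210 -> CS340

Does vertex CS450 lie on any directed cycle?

Yes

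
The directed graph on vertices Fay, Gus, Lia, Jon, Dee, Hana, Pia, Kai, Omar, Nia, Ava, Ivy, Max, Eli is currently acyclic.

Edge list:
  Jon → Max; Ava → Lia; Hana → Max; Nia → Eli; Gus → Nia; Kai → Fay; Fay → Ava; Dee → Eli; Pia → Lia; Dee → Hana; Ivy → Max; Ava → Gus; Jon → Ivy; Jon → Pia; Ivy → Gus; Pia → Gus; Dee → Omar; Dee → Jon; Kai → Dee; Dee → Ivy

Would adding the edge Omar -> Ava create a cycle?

No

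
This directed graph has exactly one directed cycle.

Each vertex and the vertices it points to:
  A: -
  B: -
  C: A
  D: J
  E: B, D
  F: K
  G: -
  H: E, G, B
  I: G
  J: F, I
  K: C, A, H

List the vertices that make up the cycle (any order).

D, E, F, H, J, K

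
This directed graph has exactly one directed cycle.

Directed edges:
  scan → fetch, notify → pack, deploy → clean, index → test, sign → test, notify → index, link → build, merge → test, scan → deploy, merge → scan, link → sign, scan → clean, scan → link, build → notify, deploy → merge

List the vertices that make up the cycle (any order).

DFS with gray/black marking from scan:
scan gray
  deploy gray
    merge gray
      test gray
      test black
      merge→scan: scan is gray → back edge
Back edge closes the cycle scan → deploy → merge → scan; its vertices are {scan, merge, deploy}.

scan, merge, deploy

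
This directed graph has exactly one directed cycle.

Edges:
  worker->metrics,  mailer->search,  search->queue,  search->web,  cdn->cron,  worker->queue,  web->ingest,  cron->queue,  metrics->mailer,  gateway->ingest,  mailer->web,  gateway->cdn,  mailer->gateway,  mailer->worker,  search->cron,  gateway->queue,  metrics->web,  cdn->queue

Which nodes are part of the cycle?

mailer, worker, metrics

DFS with gray/black marking from mailer:
mailer gray
  worker gray
    metrics gray
      metrics→mailer: mailer is gray → back edge
Back edge closes the cycle mailer → worker → metrics → mailer; its vertices are {mailer, worker, metrics}.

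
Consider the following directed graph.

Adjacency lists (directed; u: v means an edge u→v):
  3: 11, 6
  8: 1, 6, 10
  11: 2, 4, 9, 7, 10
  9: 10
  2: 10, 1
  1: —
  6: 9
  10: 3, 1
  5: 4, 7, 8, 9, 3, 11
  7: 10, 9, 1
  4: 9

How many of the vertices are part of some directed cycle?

8

A vertex is on a directed cycle iff it belongs to a strongly connected component of size ≥ 2 (or has a self-loop).
The vertices on cycles are {2, 3, 4, 6, 7, 9, 10, 11} — 8 in total.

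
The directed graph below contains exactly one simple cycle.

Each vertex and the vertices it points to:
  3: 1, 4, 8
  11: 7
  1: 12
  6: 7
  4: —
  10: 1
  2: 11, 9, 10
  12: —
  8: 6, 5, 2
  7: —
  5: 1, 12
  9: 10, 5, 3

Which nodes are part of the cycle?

2, 3, 8, 9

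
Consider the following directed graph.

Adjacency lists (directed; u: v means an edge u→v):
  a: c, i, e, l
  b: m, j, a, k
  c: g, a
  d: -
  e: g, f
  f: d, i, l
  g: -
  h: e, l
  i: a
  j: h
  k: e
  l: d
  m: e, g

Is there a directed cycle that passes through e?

e is on a cycle iff e can reach itself via ≥1 edge.
e → f → i → a → e — yes.

Yes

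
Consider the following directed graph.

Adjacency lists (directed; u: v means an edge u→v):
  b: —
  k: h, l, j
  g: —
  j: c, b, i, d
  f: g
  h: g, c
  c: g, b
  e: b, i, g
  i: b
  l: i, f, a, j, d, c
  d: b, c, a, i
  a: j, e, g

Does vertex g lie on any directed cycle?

No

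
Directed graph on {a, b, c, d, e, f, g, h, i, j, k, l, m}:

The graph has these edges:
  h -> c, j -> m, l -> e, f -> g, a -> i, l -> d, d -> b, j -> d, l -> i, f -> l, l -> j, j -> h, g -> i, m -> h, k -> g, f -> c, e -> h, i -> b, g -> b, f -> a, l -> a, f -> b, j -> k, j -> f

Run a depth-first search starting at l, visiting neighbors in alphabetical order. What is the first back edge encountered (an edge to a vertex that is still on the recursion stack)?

f->l

DFS from l (visiting neighbors in alphabetical order); mark gray on enter, black on exit:
l gray
  a gray
    i gray
      b gray
      b black
    i black
  a black
  d gray
    d→b: b black — skip
  d black
  e gray
    h gray
      c gray
      c black
    h black
  e black
  l→i: i black — skip
  j gray
    j→d: d black — skip
    f gray
      f→a: a black — skip
      f→b: b black — skip
      f→c: c black — skip
      g gray
        g→b: b black — skip
        g→i: i black — skip
      g black
      f→l: l is gray → back edge
First back edge: f → l.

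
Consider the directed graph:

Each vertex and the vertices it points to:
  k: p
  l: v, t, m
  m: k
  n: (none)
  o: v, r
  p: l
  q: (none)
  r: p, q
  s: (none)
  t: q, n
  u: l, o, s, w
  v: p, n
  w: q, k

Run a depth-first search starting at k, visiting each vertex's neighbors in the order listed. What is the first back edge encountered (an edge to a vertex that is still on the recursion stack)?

v->p

DFS from k (visiting each vertex's neighbors in the order listed); mark gray on enter, black on exit:
k gray
  p gray
    l gray
      v gray
        v→p: p is gray → back edge
First back edge: v → p.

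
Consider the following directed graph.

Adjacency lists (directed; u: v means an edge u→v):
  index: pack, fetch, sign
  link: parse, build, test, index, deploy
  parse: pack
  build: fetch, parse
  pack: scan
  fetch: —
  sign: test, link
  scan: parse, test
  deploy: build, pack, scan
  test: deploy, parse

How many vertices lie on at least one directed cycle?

A vertex is on a directed cycle iff it belongs to a strongly connected component of size ≥ 2 (or has a self-loop).
The vertices on cycles are {link, pack, scan, sign, test, build, index, parse, deploy} — 9 in total.

9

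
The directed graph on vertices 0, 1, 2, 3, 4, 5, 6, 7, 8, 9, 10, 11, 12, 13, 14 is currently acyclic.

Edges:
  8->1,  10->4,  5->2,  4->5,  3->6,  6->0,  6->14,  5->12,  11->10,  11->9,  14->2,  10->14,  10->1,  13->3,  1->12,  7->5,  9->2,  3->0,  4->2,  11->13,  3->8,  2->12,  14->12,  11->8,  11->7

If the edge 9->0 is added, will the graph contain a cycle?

Adding 9→0 creates a cycle iff 0 can already reach 9.
Explore from 0: no path reaches 9. The graph stays acyclic.

No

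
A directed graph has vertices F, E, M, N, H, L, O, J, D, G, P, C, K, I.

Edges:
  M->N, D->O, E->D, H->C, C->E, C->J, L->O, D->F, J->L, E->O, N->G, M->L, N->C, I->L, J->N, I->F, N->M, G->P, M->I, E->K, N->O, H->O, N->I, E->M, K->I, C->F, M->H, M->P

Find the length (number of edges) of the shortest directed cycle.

For each vertex v, BFS finds the shortest path from v back to v.
The shortest such closed walk is N → M → N, length 2.

2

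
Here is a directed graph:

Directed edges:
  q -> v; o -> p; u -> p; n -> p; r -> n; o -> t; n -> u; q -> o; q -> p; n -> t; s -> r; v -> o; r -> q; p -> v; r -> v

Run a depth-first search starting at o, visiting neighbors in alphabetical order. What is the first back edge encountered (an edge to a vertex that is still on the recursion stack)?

DFS from o (visiting neighbors in alphabetical order); mark gray on enter, black on exit:
o gray
  p gray
    v gray
      v→o: o is gray → back edge
First back edge: v → o.

v->o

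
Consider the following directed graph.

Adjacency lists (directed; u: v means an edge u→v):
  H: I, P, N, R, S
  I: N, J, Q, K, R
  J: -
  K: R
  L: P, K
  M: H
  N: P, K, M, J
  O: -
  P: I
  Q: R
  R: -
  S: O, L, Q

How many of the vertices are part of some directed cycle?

7

A vertex is on a directed cycle iff it belongs to a strongly connected component of size ≥ 2 (or has a self-loop).
The vertices on cycles are {H, I, L, M, N, P, S} — 7 in total.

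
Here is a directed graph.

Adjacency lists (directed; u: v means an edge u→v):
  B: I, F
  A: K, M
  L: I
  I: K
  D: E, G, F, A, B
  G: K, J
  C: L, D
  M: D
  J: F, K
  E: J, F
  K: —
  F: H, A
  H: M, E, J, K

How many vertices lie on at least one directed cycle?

9

A vertex is on a directed cycle iff it belongs to a strongly connected component of size ≥ 2 (or has a self-loop).
The vertices on cycles are {A, B, D, E, F, G, H, J, M} — 9 in total.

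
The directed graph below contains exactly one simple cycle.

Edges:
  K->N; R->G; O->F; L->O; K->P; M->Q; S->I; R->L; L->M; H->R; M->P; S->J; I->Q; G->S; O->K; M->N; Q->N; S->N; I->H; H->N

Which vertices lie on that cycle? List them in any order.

DFS with gray/black marking from R:
R gray
  G gray
    S gray
      J gray
      J black
      I gray
        Q gray
          N gray
          N black
        Q black
        H gray
          H→R: R is gray → back edge
Back edge closes the cycle R → G → S → I → H → R; its vertices are {G, H, I, R, S}.

G, H, I, R, S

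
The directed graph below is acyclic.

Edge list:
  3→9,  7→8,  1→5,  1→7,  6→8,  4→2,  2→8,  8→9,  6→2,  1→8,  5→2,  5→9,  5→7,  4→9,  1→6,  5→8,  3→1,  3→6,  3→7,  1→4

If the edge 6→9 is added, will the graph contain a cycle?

Adding 6→9 creates a cycle iff 9 can already reach 6.
Explore from 9: no path reaches 6. The graph stays acyclic.

No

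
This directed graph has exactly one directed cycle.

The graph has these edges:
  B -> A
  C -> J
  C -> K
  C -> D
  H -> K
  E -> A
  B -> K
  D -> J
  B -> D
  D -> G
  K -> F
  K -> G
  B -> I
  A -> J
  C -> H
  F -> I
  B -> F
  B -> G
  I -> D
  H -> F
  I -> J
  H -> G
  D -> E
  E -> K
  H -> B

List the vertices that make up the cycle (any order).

D, E, F, I, K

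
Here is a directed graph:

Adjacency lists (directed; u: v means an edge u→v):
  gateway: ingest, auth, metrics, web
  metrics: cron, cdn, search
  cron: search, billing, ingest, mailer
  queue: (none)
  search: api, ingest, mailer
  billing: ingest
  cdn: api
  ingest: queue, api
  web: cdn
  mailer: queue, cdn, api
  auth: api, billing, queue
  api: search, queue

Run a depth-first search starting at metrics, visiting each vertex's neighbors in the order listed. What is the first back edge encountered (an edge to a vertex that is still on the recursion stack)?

api→search

DFS from metrics (visiting each vertex's neighbors in the order listed); mark gray on enter, black on exit:
metrics gray
  cron gray
    search gray
      api gray
        api→search: search is gray → back edge
First back edge: api → search.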